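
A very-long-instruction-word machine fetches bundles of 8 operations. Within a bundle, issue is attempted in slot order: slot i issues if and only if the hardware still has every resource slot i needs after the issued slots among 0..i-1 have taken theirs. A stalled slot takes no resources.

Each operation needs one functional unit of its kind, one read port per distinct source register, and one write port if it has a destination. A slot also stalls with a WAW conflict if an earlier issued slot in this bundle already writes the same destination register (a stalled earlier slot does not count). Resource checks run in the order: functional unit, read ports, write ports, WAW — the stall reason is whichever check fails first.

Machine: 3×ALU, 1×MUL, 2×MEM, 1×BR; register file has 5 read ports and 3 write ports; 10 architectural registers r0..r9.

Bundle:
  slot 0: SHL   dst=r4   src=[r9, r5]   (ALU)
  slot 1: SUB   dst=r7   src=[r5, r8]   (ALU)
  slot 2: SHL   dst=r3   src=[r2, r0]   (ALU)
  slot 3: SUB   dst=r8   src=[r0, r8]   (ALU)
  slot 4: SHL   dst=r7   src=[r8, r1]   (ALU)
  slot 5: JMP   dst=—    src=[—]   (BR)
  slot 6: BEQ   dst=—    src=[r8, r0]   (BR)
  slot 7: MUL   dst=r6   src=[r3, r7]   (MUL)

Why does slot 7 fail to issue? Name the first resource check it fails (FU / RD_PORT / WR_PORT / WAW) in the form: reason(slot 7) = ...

(0) want 1×ALU +2rd +1wr — yes → AL2|MU1|ME2|BR1|rd3|wr2
(1) want 1×ALU +2rd +1wr — yes → AL1|MU1|ME2|BR1|rd1|wr1
(2) want 1×ALU +2rd +1wr — RD_PORT → AL1|MU1|ME2|BR1|rd1|wr1
(3) want 1×ALU +2rd +1wr — RD_PORT → AL1|MU1|ME2|BR1|rd1|wr1
(4) want 1×ALU +2rd +1wr — RD_PORT → AL1|MU1|ME2|BR1|rd1|wr1
(5) want 1×BR +0rd +0wr — yes → AL1|MU1|ME2|BR0|rd1|wr1
(6) want 1×BR +2rd +0wr — FU → AL1|MU1|ME2|BR0|rd1|wr1
(7) want 1×MUL +2rd +1wr — RD_PORT → AL1|MU1|ME2|BR0|rd1|wr1

reason(slot 7) = RD_PORT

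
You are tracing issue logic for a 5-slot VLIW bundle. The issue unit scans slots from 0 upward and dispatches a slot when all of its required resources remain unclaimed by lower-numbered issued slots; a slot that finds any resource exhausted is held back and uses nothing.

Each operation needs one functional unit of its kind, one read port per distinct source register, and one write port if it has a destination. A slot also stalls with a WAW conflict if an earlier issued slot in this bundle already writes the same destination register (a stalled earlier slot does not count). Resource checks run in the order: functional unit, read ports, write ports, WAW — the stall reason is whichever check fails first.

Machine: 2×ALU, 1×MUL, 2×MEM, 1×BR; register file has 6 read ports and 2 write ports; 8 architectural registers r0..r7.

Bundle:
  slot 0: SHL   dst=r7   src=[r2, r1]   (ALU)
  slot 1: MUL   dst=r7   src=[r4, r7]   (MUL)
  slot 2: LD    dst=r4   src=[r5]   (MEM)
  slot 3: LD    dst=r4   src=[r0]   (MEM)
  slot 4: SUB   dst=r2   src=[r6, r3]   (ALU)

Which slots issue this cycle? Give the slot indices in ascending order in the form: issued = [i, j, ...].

#0 ALU src=r2,r1 dispatched  <A:1 Mu:1 Ld:2 B:1 rd:4 wr:1>
#1 MUL src=r4,r7 held:WAW  <A:1 Mu:1 Ld:2 B:1 rd:4 wr:1>
#2 MEM src=r5 dispatched  <A:1 Mu:1 Ld:1 B:1 rd:3 wr:0>
#3 MEM src=r0 held:WR_PORT  <A:1 Mu:1 Ld:1 B:1 rd:3 wr:0>
#4 ALU src=r6,r3 held:WR_PORT  <A:1 Mu:1 Ld:1 B:1 rd:3 wr:0>

issued = [0, 2]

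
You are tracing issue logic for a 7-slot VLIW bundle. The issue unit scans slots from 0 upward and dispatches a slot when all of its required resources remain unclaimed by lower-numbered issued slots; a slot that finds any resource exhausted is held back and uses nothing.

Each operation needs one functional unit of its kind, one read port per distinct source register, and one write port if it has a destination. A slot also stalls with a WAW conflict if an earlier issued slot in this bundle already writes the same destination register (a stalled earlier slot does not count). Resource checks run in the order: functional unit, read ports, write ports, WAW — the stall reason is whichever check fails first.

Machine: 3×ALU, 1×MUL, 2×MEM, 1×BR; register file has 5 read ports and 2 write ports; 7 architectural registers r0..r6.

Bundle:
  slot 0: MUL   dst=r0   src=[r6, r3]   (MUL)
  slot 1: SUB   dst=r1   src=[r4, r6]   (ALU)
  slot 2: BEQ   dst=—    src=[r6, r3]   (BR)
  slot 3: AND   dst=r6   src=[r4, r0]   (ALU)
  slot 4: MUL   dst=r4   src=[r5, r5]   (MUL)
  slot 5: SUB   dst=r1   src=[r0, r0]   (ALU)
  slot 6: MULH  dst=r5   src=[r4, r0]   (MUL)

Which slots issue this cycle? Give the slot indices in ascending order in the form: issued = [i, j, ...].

issued = [0, 1]

#0 MUL src=r6,r3 dispatched  <A:3 Mu:0 Ld:2 B:1 rd:3 wr:1>
#1 ALU src=r4,r6 dispatched  <A:2 Mu:0 Ld:2 B:1 rd:1 wr:0>
#2 BR src=r6,r3 held:RD_PORT  <A:2 Mu:0 Ld:2 B:1 rd:1 wr:0>
#3 ALU src=r4,r0 held:RD_PORT  <A:2 Mu:0 Ld:2 B:1 rd:1 wr:0>
#4 MUL src=r5,r5 held:FU  <A:2 Mu:0 Ld:2 B:1 rd:1 wr:0>
#5 ALU src=r0,r0 held:WR_PORT  <A:2 Mu:0 Ld:2 B:1 rd:1 wr:0>
#6 MUL src=r4,r0 held:FU  <A:2 Mu:0 Ld:2 B:1 rd:1 wr:0>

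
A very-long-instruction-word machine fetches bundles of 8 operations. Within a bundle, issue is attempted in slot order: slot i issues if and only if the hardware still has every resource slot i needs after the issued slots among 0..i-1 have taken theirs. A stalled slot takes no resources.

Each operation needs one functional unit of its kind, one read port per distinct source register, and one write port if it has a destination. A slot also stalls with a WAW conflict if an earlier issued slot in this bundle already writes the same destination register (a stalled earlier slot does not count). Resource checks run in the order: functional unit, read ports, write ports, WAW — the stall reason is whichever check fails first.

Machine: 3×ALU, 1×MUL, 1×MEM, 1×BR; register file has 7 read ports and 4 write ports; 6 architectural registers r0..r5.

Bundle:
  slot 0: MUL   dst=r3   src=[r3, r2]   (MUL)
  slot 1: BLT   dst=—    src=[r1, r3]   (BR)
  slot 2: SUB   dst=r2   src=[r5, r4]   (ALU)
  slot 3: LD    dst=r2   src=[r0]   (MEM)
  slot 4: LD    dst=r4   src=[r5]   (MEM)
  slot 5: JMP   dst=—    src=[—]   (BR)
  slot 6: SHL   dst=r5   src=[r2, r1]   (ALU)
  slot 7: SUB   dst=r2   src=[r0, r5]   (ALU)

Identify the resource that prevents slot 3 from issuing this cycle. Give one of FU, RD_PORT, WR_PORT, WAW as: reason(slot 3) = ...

(0) want 1×MUL +2rd +1wr — yes → AL3|MU0|ME1|BR1|rd5|wr3
(1) want 1×BR +2rd +0wr — yes → AL3|MU0|ME1|BR0|rd3|wr3
(2) want 1×ALU +2rd +1wr — yes → AL2|MU0|ME1|BR0|rd1|wr2
(3) want 1×MEM +1rd +1wr — WAW → AL2|MU0|ME1|BR0|rd1|wr2
(4) want 1×MEM +1rd +1wr — yes → AL2|MU0|ME0|BR0|rd0|wr1
(5) want 1×BR +0rd +0wr — FU → AL2|MU0|ME0|BR0|rd0|wr1
(6) want 1×ALU +2rd +1wr — RD_PORT → AL2|MU0|ME0|BR0|rd0|wr1
(7) want 1×ALU +2rd +1wr — RD_PORT → AL2|MU0|ME0|BR0|rd0|wr1

reason(slot 3) = WAW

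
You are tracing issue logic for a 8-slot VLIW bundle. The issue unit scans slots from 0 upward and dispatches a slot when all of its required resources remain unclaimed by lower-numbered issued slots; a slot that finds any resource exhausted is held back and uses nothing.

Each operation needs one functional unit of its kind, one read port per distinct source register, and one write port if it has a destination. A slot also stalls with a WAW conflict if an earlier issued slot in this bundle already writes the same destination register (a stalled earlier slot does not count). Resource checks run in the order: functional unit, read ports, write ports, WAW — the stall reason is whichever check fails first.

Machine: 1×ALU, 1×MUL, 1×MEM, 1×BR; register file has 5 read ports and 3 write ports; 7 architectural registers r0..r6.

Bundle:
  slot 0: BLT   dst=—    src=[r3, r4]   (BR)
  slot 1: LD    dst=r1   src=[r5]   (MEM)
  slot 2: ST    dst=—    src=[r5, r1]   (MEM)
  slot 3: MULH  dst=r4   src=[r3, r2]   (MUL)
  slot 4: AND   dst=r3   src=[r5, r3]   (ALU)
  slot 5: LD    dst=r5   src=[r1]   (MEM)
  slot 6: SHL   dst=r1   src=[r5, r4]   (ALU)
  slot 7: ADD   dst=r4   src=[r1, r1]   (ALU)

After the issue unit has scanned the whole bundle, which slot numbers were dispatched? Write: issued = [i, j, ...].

issued = [0, 1, 3]

(0) want 1×BR +2rd +0wr — yes → AL1|MU1|ME1|BR0|rd3|wr3
(1) want 1×MEM +1rd +1wr — yes → AL1|MU1|ME0|BR0|rd2|wr2
(2) want 1×MEM +2rd +0wr — FU → AL1|MU1|ME0|BR0|rd2|wr2
(3) want 1×MUL +2rd +1wr — yes → AL1|MU0|ME0|BR0|rd0|wr1
(4) want 1×ALU +2rd +1wr — RD_PORT → AL1|MU0|ME0|BR0|rd0|wr1
(5) want 1×MEM +1rd +1wr — FU → AL1|MU0|ME0|BR0|rd0|wr1
(6) want 1×ALU +2rd +1wr — RD_PORT → AL1|MU0|ME0|BR0|rd0|wr1
(7) want 1×ALU +1rd +1wr — RD_PORT → AL1|MU0|ME0|BR0|rd0|wr1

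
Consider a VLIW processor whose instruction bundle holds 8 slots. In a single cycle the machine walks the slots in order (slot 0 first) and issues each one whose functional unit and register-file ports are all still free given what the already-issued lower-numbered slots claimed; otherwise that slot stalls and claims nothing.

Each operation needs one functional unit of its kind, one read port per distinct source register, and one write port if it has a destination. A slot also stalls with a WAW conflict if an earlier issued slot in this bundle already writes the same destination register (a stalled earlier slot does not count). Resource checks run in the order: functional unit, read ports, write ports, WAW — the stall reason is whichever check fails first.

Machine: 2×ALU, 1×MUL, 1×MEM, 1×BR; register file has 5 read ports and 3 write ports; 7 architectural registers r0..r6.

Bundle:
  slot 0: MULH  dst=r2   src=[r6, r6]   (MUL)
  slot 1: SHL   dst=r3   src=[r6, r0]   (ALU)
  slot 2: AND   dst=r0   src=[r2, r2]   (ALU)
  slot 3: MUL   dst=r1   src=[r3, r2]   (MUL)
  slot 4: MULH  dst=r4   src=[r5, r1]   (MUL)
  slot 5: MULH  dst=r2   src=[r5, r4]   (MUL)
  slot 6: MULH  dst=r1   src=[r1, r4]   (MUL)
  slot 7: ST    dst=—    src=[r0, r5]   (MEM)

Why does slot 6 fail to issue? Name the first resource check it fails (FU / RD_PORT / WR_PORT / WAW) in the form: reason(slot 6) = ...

reason(slot 6) = FU

[0] MUL needs rd=1 wr=1: ok; after: ALU=2 MUL=0 MEM=1 BR=1, R=4, W=2
[1] ALU needs rd=2 wr=1: ok; after: ALU=1 MUL=0 MEM=1 BR=1, R=2, W=1
[2] ALU needs rd=1 wr=1: ok; after: ALU=0 MUL=0 MEM=1 BR=1, R=1, W=0
[3] MUL needs rd=2 wr=1: FU; after: ALU=0 MUL=0 MEM=1 BR=1, R=1, W=0
[4] MUL needs rd=2 wr=1: FU; after: ALU=0 MUL=0 MEM=1 BR=1, R=1, W=0
[5] MUL needs rd=2 wr=1: FU; after: ALU=0 MUL=0 MEM=1 BR=1, R=1, W=0
[6] MUL needs rd=2 wr=1: FU; after: ALU=0 MUL=0 MEM=1 BR=1, R=1, W=0
[7] MEM needs rd=2 wr=0: RD_PORT; after: ALU=0 MUL=0 MEM=1 BR=1, R=1, W=0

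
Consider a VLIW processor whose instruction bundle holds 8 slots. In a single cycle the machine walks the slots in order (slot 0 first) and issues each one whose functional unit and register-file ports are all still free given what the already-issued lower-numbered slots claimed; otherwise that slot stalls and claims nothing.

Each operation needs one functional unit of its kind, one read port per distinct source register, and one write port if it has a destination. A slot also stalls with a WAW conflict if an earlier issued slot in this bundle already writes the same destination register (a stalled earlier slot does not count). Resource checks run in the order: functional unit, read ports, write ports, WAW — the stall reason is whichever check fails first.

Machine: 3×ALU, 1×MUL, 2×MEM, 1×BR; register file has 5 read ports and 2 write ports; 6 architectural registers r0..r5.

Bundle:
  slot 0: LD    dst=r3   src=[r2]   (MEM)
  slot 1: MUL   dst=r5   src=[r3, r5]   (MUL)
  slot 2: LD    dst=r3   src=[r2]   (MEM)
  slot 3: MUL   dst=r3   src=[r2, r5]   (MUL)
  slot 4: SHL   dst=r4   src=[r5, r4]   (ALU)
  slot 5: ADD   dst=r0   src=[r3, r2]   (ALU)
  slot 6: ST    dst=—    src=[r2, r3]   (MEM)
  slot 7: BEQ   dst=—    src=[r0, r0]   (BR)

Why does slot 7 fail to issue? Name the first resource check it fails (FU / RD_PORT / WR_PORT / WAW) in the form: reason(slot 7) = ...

reason(slot 7) = RD_PORT

slot 0 (MEM): ISSUE — free A3,Mu1,Ld1,B1 rp4 wp1
slot 1 (MUL): ISSUE — free A3,Mu0,Ld1,B1 rp2 wp0
slot 2 (MEM): stall WR_PORT — free A3,Mu0,Ld1,B1 rp2 wp0
slot 3 (MUL): stall FU — free A3,Mu0,Ld1,B1 rp2 wp0
slot 4 (ALU): stall WR_PORT — free A3,Mu0,Ld1,B1 rp2 wp0
slot 5 (ALU): stall WR_PORT — free A3,Mu0,Ld1,B1 rp2 wp0
slot 6 (MEM): ISSUE — free A3,Mu0,Ld0,B1 rp0 wp0
slot 7 (BR): stall RD_PORT — free A3,Mu0,Ld0,B1 rp0 wp0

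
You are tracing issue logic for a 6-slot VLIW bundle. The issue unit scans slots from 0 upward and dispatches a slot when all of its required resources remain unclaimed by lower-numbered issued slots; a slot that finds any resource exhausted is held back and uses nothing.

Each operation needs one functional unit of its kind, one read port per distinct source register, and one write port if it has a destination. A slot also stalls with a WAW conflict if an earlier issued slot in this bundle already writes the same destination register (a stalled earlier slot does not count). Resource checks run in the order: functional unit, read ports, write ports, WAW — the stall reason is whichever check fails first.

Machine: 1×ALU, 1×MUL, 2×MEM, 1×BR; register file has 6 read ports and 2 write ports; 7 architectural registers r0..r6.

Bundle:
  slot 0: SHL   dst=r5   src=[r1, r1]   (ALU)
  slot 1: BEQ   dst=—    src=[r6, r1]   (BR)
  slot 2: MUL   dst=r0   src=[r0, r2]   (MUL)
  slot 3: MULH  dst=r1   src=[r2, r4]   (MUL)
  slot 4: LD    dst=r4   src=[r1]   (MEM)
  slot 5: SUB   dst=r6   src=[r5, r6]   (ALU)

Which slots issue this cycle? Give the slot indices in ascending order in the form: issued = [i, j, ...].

issued = [0, 1, 2]

  0. ALU→r5 ⇒ go  {0A/1Mu/2Ld/1B | 5r 1w}
  1. BR ⇒ go  {0A/1Mu/2Ld/0B | 3r 1w}
  2. MUL→r0 ⇒ go  {0A/0Mu/2Ld/0B | 1r 0w}
  3. MUL→r1 ⇒ no(FU)  {0A/0Mu/2Ld/0B | 1r 0w}
  4. MEM→r4 ⇒ no(WR_PORT)  {0A/0Mu/2Ld/0B | 1r 0w}
  5. ALU→r6 ⇒ no(FU)  {0A/0Mu/2Ld/0B | 1r 0w}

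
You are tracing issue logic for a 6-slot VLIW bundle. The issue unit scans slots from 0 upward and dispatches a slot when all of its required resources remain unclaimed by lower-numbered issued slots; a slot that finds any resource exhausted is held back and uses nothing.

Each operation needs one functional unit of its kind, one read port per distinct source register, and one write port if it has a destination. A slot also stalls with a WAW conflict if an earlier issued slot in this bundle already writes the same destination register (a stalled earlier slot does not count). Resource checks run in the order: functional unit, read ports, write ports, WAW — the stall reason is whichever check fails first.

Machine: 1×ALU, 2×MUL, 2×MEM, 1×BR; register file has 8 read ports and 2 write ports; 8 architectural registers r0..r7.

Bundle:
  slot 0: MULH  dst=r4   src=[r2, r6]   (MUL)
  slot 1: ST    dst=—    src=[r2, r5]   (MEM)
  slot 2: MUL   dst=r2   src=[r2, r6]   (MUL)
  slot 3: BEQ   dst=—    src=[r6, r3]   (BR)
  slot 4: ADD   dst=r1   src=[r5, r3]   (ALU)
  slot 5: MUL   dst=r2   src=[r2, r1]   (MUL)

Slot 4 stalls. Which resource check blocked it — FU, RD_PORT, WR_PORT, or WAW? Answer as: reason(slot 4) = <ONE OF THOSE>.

  0. MUL→r4 ⇒ go  {1A/1Mu/2Ld/1B | 6r 1w}
  1. MEM ⇒ go  {1A/1Mu/1Ld/1B | 4r 1w}
  2. MUL→r2 ⇒ go  {1A/0Mu/1Ld/1B | 2r 0w}
  3. BR ⇒ go  {1A/0Mu/1Ld/0B | 0r 0w}
  4. ALU→r1 ⇒ no(RD_PORT)  {1A/0Mu/1Ld/0B | 0r 0w}
  5. MUL→r2 ⇒ no(FU)  {1A/0Mu/1Ld/0B | 0r 0w}

reason(slot 4) = RD_PORT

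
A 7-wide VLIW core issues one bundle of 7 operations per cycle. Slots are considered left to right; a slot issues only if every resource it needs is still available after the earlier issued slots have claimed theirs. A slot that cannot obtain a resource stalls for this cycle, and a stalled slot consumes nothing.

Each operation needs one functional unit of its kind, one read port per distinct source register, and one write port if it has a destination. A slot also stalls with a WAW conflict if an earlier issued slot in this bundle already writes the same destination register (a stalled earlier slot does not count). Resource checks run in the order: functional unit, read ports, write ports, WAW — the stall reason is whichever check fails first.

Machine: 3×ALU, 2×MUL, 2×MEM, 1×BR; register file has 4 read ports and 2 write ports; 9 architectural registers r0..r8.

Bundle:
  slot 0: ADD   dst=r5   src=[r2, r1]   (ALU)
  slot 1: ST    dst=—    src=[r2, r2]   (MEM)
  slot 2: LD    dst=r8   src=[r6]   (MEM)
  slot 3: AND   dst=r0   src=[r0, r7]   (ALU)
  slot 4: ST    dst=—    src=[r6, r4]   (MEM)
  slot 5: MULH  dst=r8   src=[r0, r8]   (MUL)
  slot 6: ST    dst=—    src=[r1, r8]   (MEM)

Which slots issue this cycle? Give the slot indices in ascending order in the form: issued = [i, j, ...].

issued = [0, 1, 2]

[0] ALU needs rd=2 wr=1: ok; after: ALU=2 MUL=2 MEM=2 BR=1, R=2, W=1
[1] MEM needs rd=1 wr=0: ok; after: ALU=2 MUL=2 MEM=1 BR=1, R=1, W=1
[2] MEM needs rd=1 wr=1: ok; after: ALU=2 MUL=2 MEM=0 BR=1, R=0, W=0
[3] ALU needs rd=2 wr=1: RD_PORT; after: ALU=2 MUL=2 MEM=0 BR=1, R=0, W=0
[4] MEM needs rd=2 wr=0: FU; after: ALU=2 MUL=2 MEM=0 BR=1, R=0, W=0
[5] MUL needs rd=2 wr=1: RD_PORT; after: ALU=2 MUL=2 MEM=0 BR=1, R=0, W=0
[6] MEM needs rd=2 wr=0: FU; after: ALU=2 MUL=2 MEM=0 BR=1, R=0, W=0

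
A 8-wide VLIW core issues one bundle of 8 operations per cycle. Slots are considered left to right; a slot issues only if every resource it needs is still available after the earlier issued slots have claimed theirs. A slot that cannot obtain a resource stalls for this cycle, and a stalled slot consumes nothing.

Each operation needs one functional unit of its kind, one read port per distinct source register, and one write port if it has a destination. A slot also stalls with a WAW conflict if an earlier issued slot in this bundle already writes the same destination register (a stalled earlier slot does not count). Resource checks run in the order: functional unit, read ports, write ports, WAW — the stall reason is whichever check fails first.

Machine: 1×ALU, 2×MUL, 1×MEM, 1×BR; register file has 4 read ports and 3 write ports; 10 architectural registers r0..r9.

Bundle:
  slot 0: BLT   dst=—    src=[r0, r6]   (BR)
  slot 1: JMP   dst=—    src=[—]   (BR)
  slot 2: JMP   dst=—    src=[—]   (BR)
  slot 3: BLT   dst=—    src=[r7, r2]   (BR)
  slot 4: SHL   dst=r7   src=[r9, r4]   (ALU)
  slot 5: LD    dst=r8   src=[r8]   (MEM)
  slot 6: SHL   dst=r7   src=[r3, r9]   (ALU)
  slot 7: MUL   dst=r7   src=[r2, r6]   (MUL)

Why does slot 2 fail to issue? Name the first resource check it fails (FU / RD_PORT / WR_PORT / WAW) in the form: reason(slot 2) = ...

[0] BR needs rd=2 wr=0: ok; after: ALU=1 MUL=2 MEM=1 BR=0, R=2, W=3
[1] BR needs rd=0 wr=0: FU; after: ALU=1 MUL=2 MEM=1 BR=0, R=2, W=3
[2] BR needs rd=0 wr=0: FU; after: ALU=1 MUL=2 MEM=1 BR=0, R=2, W=3
[3] BR needs rd=2 wr=0: FU; after: ALU=1 MUL=2 MEM=1 BR=0, R=2, W=3
[4] ALU needs rd=2 wr=1: ok; after: ALU=0 MUL=2 MEM=1 BR=0, R=0, W=2
[5] MEM needs rd=1 wr=1: RD_PORT; after: ALU=0 MUL=2 MEM=1 BR=0, R=0, W=2
[6] ALU needs rd=2 wr=1: FU; after: ALU=0 MUL=2 MEM=1 BR=0, R=0, W=2
[7] MUL needs rd=2 wr=1: RD_PORT; after: ALU=0 MUL=2 MEM=1 BR=0, R=0, W=2

reason(slot 2) = FU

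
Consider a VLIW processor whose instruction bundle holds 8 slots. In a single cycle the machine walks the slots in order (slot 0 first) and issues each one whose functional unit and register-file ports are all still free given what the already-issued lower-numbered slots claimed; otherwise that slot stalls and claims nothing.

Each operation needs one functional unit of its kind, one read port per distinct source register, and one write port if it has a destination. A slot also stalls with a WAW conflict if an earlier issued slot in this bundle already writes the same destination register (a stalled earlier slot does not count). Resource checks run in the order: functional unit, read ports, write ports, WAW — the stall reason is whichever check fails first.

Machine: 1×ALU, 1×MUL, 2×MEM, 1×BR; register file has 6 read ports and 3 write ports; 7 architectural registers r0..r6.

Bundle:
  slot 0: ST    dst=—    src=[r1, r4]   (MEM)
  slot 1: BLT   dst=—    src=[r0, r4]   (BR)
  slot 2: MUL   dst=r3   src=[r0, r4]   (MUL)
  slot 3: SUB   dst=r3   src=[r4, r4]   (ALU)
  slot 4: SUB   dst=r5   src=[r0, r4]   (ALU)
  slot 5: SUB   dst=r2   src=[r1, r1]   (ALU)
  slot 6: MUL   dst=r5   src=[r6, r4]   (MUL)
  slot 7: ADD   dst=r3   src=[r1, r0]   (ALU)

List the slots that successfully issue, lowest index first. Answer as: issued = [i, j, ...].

issued = [0, 1, 2]

slot 0 (MEM): ISSUE — free A1,Mu1,Ld1,B1 rp4 wp3
slot 1 (BR): ISSUE — free A1,Mu1,Ld1,B0 rp2 wp3
slot 2 (MUL): ISSUE — free A1,Mu0,Ld1,B0 rp0 wp2
slot 3 (ALU): stall RD_PORT — free A1,Mu0,Ld1,B0 rp0 wp2
slot 4 (ALU): stall RD_PORT — free A1,Mu0,Ld1,B0 rp0 wp2
slot 5 (ALU): stall RD_PORT — free A1,Mu0,Ld1,B0 rp0 wp2
slot 6 (MUL): stall FU — free A1,Mu0,Ld1,B0 rp0 wp2
slot 7 (ALU): stall RD_PORT — free A1,Mu0,Ld1,B0 rp0 wp2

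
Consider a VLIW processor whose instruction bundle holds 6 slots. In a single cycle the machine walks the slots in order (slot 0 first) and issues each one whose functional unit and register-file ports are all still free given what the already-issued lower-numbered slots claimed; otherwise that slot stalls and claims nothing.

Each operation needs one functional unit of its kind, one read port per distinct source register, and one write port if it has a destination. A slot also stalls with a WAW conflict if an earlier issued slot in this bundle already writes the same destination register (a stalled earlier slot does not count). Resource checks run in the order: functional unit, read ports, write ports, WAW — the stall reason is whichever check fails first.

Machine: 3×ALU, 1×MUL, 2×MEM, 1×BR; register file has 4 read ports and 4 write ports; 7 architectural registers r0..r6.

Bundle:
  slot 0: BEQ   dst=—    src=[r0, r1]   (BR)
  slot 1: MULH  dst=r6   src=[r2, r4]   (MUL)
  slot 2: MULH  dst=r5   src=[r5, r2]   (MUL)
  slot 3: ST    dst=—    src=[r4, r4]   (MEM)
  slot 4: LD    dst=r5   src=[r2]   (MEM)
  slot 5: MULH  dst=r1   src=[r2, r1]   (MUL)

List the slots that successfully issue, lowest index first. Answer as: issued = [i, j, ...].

  0. BR ⇒ go  {3A/1Mu/2Ld/0B | 2r 4w}
  1. MUL→r6 ⇒ go  {3A/0Mu/2Ld/0B | 0r 3w}
  2. MUL→r5 ⇒ no(FU)  {3A/0Mu/2Ld/0B | 0r 3w}
  3. MEM ⇒ no(RD_PORT)  {3A/0Mu/2Ld/0B | 0r 3w}
  4. MEM→r5 ⇒ no(RD_PORT)  {3A/0Mu/2Ld/0B | 0r 3w}
  5. MUL→r1 ⇒ no(FU)  {3A/0Mu/2Ld/0B | 0r 3w}

issued = [0, 1]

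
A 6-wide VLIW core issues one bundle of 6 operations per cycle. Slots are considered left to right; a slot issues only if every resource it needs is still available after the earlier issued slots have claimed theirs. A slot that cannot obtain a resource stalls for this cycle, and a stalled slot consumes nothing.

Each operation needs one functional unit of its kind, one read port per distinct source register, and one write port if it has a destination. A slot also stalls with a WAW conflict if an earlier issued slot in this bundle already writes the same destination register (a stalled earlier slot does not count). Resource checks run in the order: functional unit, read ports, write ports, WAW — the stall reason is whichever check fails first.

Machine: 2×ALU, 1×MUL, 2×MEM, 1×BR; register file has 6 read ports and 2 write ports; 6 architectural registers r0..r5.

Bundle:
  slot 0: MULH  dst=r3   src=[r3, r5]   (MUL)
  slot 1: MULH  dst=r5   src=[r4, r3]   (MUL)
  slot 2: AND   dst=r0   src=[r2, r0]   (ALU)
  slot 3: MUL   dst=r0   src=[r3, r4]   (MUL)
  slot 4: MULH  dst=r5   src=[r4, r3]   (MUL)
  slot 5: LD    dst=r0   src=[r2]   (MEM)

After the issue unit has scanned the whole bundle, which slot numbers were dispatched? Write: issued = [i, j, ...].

issued = [0, 2]

  0. MUL→r3 ⇒ go  {2A/0Mu/2Ld/1B | 4r 1w}
  1. MUL→r5 ⇒ no(FU)  {2A/0Mu/2Ld/1B | 4r 1w}
  2. ALU→r0 ⇒ go  {1A/0Mu/2Ld/1B | 2r 0w}
  3. MUL→r0 ⇒ no(FU)  {1A/0Mu/2Ld/1B | 2r 0w}
  4. MUL→r5 ⇒ no(FU)  {1A/0Mu/2Ld/1B | 2r 0w}
  5. MEM→r0 ⇒ no(WR_PORT)  {1A/0Mu/2Ld/1B | 2r 0w}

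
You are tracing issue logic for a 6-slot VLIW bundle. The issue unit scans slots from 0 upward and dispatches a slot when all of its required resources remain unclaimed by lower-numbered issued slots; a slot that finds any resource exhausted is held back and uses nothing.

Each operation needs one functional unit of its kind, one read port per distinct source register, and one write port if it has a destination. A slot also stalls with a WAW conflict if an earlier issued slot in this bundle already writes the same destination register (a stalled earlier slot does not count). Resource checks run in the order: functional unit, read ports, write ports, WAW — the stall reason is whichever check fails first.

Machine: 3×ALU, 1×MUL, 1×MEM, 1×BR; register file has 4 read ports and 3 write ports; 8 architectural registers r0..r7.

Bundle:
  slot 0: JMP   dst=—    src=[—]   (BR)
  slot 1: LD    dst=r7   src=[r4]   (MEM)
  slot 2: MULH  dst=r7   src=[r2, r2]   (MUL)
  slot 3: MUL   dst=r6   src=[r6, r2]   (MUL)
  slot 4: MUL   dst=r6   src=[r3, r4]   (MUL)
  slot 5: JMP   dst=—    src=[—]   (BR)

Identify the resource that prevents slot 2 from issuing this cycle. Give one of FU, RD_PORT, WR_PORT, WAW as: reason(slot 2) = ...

[0] BR needs rd=0 wr=0: ok; after: ALU=3 MUL=1 MEM=1 BR=0, R=4, W=3
[1] MEM needs rd=1 wr=1: ok; after: ALU=3 MUL=1 MEM=0 BR=0, R=3, W=2
[2] MUL needs rd=1 wr=1: WAW; after: ALU=3 MUL=1 MEM=0 BR=0, R=3, W=2
[3] MUL needs rd=2 wr=1: ok; after: ALU=3 MUL=0 MEM=0 BR=0, R=1, W=1
[4] MUL needs rd=2 wr=1: FU; after: ALU=3 MUL=0 MEM=0 BR=0, R=1, W=1
[5] BR needs rd=0 wr=0: FU; after: ALU=3 MUL=0 MEM=0 BR=0, R=1, W=1

reason(slot 2) = WAW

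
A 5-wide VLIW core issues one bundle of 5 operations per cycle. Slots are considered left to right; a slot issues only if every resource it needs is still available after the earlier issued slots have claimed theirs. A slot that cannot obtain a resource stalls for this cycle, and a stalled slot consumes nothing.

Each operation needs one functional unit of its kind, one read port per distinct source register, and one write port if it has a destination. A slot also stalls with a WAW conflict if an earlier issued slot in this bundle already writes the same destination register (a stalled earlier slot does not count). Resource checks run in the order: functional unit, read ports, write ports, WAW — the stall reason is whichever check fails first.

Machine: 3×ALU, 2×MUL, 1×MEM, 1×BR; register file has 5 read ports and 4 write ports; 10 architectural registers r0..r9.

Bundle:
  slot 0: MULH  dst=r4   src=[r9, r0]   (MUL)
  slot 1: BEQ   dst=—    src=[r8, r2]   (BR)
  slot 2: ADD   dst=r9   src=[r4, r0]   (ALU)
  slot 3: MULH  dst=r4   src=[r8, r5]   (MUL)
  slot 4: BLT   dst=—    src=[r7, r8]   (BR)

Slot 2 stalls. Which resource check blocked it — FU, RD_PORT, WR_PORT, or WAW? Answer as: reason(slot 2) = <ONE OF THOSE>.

slot 0 (MUL): ISSUE — free A3,Mu1,Ld1,B1 rp3 wp3
slot 1 (BR): ISSUE — free A3,Mu1,Ld1,B0 rp1 wp3
slot 2 (ALU): stall RD_PORT — free A3,Mu1,Ld1,B0 rp1 wp3
slot 3 (MUL): stall RD_PORT — free A3,Mu1,Ld1,B0 rp1 wp3
slot 4 (BR): stall FU — free A3,Mu1,Ld1,B0 rp1 wp3

reason(slot 2) = RD_PORT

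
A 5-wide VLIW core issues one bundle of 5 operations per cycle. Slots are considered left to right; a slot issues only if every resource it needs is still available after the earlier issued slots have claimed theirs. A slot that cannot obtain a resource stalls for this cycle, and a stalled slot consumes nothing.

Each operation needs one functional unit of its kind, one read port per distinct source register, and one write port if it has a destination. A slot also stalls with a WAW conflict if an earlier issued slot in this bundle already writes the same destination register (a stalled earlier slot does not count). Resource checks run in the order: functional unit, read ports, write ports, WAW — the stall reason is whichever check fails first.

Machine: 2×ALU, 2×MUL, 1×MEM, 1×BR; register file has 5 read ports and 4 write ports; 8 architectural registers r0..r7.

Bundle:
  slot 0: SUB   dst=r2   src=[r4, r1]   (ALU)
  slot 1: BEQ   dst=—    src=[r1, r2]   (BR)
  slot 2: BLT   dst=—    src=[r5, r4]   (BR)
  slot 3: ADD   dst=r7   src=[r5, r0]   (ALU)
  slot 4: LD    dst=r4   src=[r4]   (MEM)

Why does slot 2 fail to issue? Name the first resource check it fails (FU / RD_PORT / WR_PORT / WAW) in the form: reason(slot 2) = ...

#0 ALU src=r4,r1 dispatched  <A:1 Mu:2 Ld:1 B:1 rd:3 wr:3>
#1 BR src=r1,r2 dispatched  <A:1 Mu:2 Ld:1 B:0 rd:1 wr:3>
#2 BR src=r5,r4 held:FU  <A:1 Mu:2 Ld:1 B:0 rd:1 wr:3>
#3 ALU src=r5,r0 held:RD_PORT  <A:1 Mu:2 Ld:1 B:0 rd:1 wr:3>
#4 MEM src=r4 dispatched  <A:1 Mu:2 Ld:0 B:0 rd:0 wr:2>

reason(slot 2) = FU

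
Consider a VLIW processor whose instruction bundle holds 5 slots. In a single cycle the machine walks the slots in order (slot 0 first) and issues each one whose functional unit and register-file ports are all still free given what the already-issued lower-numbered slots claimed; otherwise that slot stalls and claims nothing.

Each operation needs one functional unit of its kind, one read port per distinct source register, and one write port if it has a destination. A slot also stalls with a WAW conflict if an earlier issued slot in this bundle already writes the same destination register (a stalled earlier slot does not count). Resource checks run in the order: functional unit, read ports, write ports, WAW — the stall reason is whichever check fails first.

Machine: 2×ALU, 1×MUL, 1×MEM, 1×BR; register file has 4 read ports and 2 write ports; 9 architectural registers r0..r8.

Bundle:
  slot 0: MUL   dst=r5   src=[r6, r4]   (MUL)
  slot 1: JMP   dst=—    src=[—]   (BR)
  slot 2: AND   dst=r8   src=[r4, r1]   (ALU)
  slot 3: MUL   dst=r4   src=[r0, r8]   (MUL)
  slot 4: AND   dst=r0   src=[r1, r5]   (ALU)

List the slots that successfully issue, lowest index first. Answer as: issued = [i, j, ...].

issued = [0, 1, 2]

  0. MUL→r5 ⇒ go  {2A/0Mu/1Ld/1B | 2r 1w}
  1. BR ⇒ go  {2A/0Mu/1Ld/0B | 2r 1w}
  2. ALU→r8 ⇒ go  {1A/0Mu/1Ld/0B | 0r 0w}
  3. MUL→r4 ⇒ no(FU)  {1A/0Mu/1Ld/0B | 0r 0w}
  4. ALU→r0 ⇒ no(RD_PORT)  {1A/0Mu/1Ld/0B | 0r 0w}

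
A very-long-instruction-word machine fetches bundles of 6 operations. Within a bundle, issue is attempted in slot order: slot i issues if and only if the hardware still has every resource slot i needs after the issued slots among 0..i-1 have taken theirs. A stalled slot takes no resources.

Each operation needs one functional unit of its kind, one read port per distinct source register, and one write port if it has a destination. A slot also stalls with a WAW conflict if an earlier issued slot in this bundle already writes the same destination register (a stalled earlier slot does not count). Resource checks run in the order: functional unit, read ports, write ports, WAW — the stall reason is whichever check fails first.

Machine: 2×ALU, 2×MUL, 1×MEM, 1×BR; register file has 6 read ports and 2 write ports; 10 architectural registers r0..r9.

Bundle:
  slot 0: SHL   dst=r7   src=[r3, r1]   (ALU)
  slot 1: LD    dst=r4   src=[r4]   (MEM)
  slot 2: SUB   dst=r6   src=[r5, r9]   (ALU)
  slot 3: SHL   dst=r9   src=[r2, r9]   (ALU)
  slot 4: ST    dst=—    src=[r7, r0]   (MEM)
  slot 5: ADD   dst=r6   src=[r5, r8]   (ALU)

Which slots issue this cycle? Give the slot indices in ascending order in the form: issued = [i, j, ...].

issued = [0, 1]

[0] ALU needs rd=2 wr=1: ok; after: ALU=1 MUL=2 MEM=1 BR=1, R=4, W=1
[1] MEM needs rd=1 wr=1: ok; after: ALU=1 MUL=2 MEM=0 BR=1, R=3, W=0
[2] ALU needs rd=2 wr=1: WR_PORT; after: ALU=1 MUL=2 MEM=0 BR=1, R=3, W=0
[3] ALU needs rd=2 wr=1: WR_PORT; after: ALU=1 MUL=2 MEM=0 BR=1, R=3, W=0
[4] MEM needs rd=2 wr=0: FU; after: ALU=1 MUL=2 MEM=0 BR=1, R=3, W=0
[5] ALU needs rd=2 wr=1: WR_PORT; after: ALU=1 MUL=2 MEM=0 BR=1, R=3, W=0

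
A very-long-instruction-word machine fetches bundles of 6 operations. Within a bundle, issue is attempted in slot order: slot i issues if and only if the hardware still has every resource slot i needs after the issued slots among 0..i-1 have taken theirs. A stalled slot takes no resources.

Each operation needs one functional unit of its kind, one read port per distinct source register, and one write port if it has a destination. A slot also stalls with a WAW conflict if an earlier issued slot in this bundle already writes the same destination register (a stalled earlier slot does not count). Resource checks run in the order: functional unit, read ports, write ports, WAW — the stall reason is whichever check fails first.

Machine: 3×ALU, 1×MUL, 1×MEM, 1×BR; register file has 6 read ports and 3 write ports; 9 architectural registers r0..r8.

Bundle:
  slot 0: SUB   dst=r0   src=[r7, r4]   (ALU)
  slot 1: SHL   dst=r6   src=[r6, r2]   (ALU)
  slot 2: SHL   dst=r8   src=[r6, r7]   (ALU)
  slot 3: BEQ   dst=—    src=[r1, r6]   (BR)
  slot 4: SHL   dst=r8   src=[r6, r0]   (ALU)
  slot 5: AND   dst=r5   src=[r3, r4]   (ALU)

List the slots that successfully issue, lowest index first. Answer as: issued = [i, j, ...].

issued = [0, 1, 2]

slot 0 (ALU): ISSUE — free A2,Mu1,Ld1,B1 rp4 wp2
slot 1 (ALU): ISSUE — free A1,Mu1,Ld1,B1 rp2 wp1
slot 2 (ALU): ISSUE — free A0,Mu1,Ld1,B1 rp0 wp0
slot 3 (BR): stall RD_PORT — free A0,Mu1,Ld1,B1 rp0 wp0
slot 4 (ALU): stall FU — free A0,Mu1,Ld1,B1 rp0 wp0
slot 5 (ALU): stall FU — free A0,Mu1,Ld1,B1 rp0 wp0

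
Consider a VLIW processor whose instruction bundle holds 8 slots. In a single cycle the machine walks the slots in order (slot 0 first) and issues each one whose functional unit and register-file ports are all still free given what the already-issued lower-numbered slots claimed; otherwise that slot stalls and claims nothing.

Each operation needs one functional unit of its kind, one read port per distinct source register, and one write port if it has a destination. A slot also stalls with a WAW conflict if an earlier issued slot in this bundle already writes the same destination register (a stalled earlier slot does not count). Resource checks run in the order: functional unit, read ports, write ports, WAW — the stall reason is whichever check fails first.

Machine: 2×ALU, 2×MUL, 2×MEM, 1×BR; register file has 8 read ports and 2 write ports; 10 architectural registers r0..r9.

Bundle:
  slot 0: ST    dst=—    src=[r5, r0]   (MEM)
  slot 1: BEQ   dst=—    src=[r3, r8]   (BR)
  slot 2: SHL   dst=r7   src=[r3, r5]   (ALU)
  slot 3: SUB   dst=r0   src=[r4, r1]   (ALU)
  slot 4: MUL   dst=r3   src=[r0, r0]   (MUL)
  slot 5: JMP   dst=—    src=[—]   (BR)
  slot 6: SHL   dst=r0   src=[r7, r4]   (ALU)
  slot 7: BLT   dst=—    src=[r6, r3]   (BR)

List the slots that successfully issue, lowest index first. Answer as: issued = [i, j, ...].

issued = [0, 1, 2, 3]

#0 MEM src=r5,r0 dispatched  <A:2 Mu:2 Ld:1 B:1 rd:6 wr:2>
#1 BR src=r3,r8 dispatched  <A:2 Mu:2 Ld:1 B:0 rd:4 wr:2>
#2 ALU src=r3,r5 dispatched  <A:1 Mu:2 Ld:1 B:0 rd:2 wr:1>
#3 ALU src=r4,r1 dispatched  <A:0 Mu:2 Ld:1 B:0 rd:0 wr:0>
#4 MUL src=r0,r0 held:RD_PORT  <A:0 Mu:2 Ld:1 B:0 rd:0 wr:0>
#5 BR src=- held:FU  <A:0 Mu:2 Ld:1 B:0 rd:0 wr:0>
#6 ALU src=r7,r4 held:FU  <A:0 Mu:2 Ld:1 B:0 rd:0 wr:0>
#7 BR src=r6,r3 held:FU  <A:0 Mu:2 Ld:1 B:0 rd:0 wr:0>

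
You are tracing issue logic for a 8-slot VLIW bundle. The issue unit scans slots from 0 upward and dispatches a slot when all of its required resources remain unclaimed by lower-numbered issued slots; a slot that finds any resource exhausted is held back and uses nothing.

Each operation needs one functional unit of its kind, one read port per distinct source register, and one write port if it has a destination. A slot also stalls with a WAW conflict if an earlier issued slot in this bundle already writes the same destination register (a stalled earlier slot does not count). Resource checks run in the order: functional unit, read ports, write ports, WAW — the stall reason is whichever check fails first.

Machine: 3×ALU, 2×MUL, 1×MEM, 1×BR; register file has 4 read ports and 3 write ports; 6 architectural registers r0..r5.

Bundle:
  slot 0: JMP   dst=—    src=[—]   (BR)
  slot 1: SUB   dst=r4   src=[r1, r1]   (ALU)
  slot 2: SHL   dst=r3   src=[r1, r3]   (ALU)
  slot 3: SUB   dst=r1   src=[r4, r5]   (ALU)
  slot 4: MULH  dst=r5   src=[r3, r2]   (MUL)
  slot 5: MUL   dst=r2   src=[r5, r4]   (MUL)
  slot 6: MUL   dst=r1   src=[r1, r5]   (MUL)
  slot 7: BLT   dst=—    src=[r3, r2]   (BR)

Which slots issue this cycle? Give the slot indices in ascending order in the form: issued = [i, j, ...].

issued = [0, 1, 2]

[0] BR needs rd=0 wr=0: ok; after: ALU=3 MUL=2 MEM=1 BR=0, R=4, W=3
[1] ALU needs rd=1 wr=1: ok; after: ALU=2 MUL=2 MEM=1 BR=0, R=3, W=2
[2] ALU needs rd=2 wr=1: ok; after: ALU=1 MUL=2 MEM=1 BR=0, R=1, W=1
[3] ALU needs rd=2 wr=1: RD_PORT; after: ALU=1 MUL=2 MEM=1 BR=0, R=1, W=1
[4] MUL needs rd=2 wr=1: RD_PORT; after: ALU=1 MUL=2 MEM=1 BR=0, R=1, W=1
[5] MUL needs rd=2 wr=1: RD_PORT; after: ALU=1 MUL=2 MEM=1 BR=0, R=1, W=1
[6] MUL needs rd=2 wr=1: RD_PORT; after: ALU=1 MUL=2 MEM=1 BR=0, R=1, W=1
[7] BR needs rd=2 wr=0: FU; after: ALU=1 MUL=2 MEM=1 BR=0, R=1, W=1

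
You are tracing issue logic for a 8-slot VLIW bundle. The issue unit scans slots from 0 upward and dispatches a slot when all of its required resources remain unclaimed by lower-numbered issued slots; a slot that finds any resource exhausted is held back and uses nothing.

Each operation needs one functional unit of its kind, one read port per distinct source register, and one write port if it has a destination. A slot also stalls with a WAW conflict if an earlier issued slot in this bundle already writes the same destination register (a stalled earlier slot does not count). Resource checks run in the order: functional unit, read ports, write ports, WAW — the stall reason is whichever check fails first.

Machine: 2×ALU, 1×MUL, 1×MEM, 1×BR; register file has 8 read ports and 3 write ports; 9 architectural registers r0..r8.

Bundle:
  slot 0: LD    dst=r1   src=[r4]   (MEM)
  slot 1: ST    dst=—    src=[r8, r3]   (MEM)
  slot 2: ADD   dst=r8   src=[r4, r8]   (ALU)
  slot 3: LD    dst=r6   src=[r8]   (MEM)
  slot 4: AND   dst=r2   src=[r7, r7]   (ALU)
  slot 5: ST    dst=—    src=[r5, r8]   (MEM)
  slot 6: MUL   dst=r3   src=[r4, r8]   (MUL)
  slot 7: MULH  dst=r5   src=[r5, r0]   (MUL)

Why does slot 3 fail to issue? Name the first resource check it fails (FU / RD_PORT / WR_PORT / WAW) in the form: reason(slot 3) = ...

[0] MEM needs rd=1 wr=1: ok; after: ALU=2 MUL=1 MEM=0 BR=1, R=7, W=2
[1] MEM needs rd=2 wr=0: FU; after: ALU=2 MUL=1 MEM=0 BR=1, R=7, W=2
[2] ALU needs rd=2 wr=1: ok; after: ALU=1 MUL=1 MEM=0 BR=1, R=5, W=1
[3] MEM needs rd=1 wr=1: FU; after: ALU=1 MUL=1 MEM=0 BR=1, R=5, W=1
[4] ALU needs rd=1 wr=1: ok; after: ALU=0 MUL=1 MEM=0 BR=1, R=4, W=0
[5] MEM needs rd=2 wr=0: FU; after: ALU=0 MUL=1 MEM=0 BR=1, R=4, W=0
[6] MUL needs rd=2 wr=1: WR_PORT; after: ALU=0 MUL=1 MEM=0 BR=1, R=4, W=0
[7] MUL needs rd=2 wr=1: WR_PORT; after: ALU=0 MUL=1 MEM=0 BR=1, R=4, W=0

reason(slot 3) = FU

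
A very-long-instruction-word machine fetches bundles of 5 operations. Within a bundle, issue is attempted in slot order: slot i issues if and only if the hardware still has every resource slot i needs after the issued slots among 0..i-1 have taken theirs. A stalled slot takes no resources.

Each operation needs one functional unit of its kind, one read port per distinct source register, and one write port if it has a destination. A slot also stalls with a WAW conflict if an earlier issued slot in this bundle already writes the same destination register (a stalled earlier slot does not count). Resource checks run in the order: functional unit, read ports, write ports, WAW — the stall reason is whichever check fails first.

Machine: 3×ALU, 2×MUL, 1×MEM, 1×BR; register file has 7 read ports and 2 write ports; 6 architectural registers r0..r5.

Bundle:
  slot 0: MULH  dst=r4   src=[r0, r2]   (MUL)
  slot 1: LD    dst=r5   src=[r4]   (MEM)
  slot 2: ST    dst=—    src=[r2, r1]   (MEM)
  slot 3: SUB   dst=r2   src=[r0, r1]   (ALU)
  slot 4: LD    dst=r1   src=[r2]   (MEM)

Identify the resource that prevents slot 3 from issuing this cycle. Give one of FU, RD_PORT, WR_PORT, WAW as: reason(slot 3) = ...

reason(slot 3) = WR_PORT

  0. MUL→r4 ⇒ go  {3A/1Mu/1Ld/1B | 5r 1w}
  1. MEM→r5 ⇒ go  {3A/1Mu/0Ld/1B | 4r 0w}
  2. MEM ⇒ no(FU)  {3A/1Mu/0Ld/1B | 4r 0w}
  3. ALU→r2 ⇒ no(WR_PORT)  {3A/1Mu/0Ld/1B | 4r 0w}
  4. MEM→r1 ⇒ no(FU)  {3A/1Mu/0Ld/1B | 4r 0w}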